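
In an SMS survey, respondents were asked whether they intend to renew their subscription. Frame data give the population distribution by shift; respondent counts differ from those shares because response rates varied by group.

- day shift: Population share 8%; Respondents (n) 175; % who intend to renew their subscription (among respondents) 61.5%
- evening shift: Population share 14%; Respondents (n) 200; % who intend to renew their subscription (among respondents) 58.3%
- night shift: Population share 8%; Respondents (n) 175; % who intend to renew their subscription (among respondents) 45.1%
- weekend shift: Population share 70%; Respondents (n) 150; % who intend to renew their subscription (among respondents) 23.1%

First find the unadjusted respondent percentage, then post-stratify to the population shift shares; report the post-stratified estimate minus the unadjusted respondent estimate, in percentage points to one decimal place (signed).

-15.4 percentage points

Unadjusted (pooled respondent) estimate weights by respondent counts:
  (175/700)×61.5 + (200/700)×58.3 + (175/700)×45.1 + (150/700)×23.1 = 48.2571%
Post-stratifying to population shares instead:
  0.08×61.5 + 0.14×58.3 + 0.08×45.1 + 0.7×23.1 = 32.86%
Difference = 32.86 − 48.2571 = -15.3971 pp.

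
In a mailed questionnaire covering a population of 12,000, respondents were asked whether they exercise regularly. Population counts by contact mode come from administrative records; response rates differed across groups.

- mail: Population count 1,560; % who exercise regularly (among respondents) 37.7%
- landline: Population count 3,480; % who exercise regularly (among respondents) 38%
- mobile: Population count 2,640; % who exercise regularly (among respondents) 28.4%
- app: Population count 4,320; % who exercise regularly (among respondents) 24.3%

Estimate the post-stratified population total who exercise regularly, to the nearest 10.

Apply each group's respondent rate to its population count:
  mail: 1,560 × 37.7% = 588.12
  landline: 3,480 × 38% = 1322.4
  mobile: 2,640 × 28.4% = 749.76
  app: 4,320 × 24.3% = 1049.76
Estimated total = 3710.04 → 3,710.

3,710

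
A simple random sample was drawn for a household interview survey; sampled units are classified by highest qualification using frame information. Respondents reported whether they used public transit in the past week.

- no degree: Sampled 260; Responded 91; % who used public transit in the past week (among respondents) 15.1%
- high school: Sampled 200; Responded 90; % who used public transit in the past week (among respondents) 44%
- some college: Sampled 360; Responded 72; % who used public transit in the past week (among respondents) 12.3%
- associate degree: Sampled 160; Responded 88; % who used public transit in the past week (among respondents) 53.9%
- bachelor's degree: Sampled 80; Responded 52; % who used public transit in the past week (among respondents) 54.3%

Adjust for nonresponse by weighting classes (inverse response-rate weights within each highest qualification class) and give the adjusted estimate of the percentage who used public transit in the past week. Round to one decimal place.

Response rates by class: no degree 91/260 = 35%, high school 90/200 = 45%, some college 72/360 = 20%, associate degree 88/160 = 55%, bachelor's degree 52/80 = 65%.
Inverse-response-rate weighting restores each class to its sampled count, so class totals weight by n_sampled:
  no degree: 260 × 15.1 = 3926
  high school: 200 × 44 = 8800
  some college: 360 × 12.3 = 4428
  associate degree: 160 × 53.9 = 8624
  bachelor's degree: 80 × 54.3 = 4344
Adjusted estimate = 30,122 / 1,060 = 28.417 → 28.4%.

28.4%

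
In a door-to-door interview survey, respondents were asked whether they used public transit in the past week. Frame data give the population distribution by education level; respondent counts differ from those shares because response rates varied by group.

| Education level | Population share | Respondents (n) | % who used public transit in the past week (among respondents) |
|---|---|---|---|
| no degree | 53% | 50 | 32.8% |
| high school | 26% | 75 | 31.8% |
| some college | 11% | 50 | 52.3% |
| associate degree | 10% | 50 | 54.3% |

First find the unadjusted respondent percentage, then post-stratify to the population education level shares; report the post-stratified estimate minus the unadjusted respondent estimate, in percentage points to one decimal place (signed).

-4.7 percentage points

Naive respondent-only estimate (weights = respondent counts):
  (50/225)×32.8 + (75/225)×31.8 + (50/225)×52.3 + (50/225)×54.3 = 41.5778%
Post-stratified estimate weights by population shares:
  0.53×32.8 + 0.26×31.8 + 0.11×52.3 + 0.1×54.3 = 36.835%
Difference = 36.835 − 41.5778 = -4.7428 pp.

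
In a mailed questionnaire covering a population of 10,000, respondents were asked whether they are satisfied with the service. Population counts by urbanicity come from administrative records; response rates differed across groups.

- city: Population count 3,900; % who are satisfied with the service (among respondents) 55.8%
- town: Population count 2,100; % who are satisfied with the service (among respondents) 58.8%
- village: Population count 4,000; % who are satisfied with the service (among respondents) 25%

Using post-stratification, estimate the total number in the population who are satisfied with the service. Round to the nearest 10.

Each cell contributes its population count × the respondent rate:
  city: 3,900 × 55.8% = 2176.2
  town: 2,100 × 58.8% = 1234.8
  village: 4,000 × 25% = 1000
Estimated total = 4411 → 4,410.

4,410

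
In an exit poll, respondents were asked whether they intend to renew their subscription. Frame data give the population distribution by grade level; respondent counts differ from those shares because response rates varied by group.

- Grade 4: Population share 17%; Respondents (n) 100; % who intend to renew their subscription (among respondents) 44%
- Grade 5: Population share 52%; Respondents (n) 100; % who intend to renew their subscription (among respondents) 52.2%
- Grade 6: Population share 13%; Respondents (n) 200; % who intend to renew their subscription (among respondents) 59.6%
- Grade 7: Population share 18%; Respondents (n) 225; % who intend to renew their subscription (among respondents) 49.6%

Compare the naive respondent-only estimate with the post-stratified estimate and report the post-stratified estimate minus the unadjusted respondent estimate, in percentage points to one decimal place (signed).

-1.0 percentage points

Without adjustment, the pooled respondent share is:
  (100/625)×44 + (100/625)×52.2 + (200/625)×59.6 + (225/625)×49.6 = 52.32%
Post-stratifying to population shares instead:
  0.17×44 + 0.52×52.2 + 0.13×59.6 + 0.18×49.6 = 51.3%
Difference = 51.3 − 52.32 = -1.02 pp.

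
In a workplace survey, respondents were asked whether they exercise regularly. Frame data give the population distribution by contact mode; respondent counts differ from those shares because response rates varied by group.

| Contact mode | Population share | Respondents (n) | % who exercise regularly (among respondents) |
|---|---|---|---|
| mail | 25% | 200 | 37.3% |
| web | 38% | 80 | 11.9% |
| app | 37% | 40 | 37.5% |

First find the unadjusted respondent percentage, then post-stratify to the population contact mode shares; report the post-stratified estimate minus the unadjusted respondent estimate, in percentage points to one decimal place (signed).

-3.3 percentage points

Without adjustment, the pooled respondent share is:
  (200/320)×37.3 + (80/320)×11.9 + (40/320)×37.5 = 30.975%
Post-stratified estimate weights by population shares:
  0.25×37.3 + 0.38×11.9 + 0.37×37.5 = 27.722%
Difference = 27.722 − 30.975 = -3.253 pp.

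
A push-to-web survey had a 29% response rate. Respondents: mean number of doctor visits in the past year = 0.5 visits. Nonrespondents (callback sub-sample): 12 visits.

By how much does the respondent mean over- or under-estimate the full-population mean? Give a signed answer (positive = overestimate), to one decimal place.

Nonresponse fraction = 1 − 0.29 = 0.71.
Bias = (nonresponse fraction) × (respondent mean − nonrespondent mean)
     = 0.71 × (0.5 − 12) = 0.71 × -11.5 = -8.165.

-8.2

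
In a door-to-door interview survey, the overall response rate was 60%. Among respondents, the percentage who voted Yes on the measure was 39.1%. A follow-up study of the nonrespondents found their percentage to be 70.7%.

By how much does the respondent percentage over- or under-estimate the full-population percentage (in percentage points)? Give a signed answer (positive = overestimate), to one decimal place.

Nonresponse fraction = 1 − 0.6 = 0.4.
Bias = (nonresponse fraction) × (respondent percentage − nonrespondent percentage)
     = 0.4 × (39.1 − 70.7) = 0.4 × -31.6 = -12.64.

-12.6 percentage points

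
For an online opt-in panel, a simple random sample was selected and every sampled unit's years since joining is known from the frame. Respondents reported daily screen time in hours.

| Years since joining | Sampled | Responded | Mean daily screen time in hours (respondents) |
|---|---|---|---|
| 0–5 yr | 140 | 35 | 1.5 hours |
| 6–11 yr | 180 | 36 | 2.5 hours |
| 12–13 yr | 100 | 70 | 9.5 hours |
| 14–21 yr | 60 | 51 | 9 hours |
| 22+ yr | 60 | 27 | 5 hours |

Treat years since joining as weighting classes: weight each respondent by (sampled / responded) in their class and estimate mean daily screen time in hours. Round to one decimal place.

4.5

Class response rates: 0–5 yr 35/140 = 25%, 6–11 yr 36/180 = 20%, 12–13 yr 70/100 = 70%, 14–21 yr 51/60 = 85%, 22+ yr 27/60 = 45%.
With weight = n_sampled/n_responded per class, the weighted class total is n_sampled:
  0–5 yr: 140 × 1.5 = 210
  6–11 yr: 180 × 2.5 = 450
  12–13 yr: 100 × 9.5 = 950
  14–21 yr: 60 × 9 = 540
  22+ yr: 60 × 5 = 300
Adjusted estimate = 2450 / 540 = 4.53704 → 4.5.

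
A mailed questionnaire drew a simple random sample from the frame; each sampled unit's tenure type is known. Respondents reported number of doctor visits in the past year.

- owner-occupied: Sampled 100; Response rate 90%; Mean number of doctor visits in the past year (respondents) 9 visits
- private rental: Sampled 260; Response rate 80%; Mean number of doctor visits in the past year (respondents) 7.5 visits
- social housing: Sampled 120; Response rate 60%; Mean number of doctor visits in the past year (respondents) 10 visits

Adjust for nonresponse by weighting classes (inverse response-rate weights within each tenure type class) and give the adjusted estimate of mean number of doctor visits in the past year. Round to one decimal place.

8.4

Inverse-response-rate weighting restores each class to its sampled count, so class totals weight by n_sampled:
  owner-occupied: 100 × 9 = 900
  private rental: 260 × 7.5 = 1950
  social housing: 120 × 10 = 1200
Adjusted estimate = 4050 / 480 = 8.4375 → 8.4.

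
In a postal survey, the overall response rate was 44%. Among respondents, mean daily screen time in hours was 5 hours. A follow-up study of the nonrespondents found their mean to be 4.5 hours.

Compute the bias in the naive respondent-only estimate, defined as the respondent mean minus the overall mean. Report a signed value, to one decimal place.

+0.3

Nonresponse fraction = 1 − 0.44 = 0.56.
Bias = (nonresponse fraction) × (respondent mean − nonrespondent mean)
     = 0.56 × (5 − 4.5) = 0.56 × 0.5 = 0.28.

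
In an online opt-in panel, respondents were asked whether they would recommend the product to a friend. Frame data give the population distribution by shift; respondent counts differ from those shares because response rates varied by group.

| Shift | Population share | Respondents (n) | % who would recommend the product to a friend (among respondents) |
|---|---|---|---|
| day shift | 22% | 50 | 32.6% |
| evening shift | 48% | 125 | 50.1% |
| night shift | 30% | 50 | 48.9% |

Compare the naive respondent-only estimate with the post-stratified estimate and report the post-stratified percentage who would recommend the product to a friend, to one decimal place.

Unadjusted (pooled respondent) estimate weights by respondent counts:
  (50/225)×32.6 + (125/225)×50.1 + (50/225)×48.9 = 45.9444%
Post-stratified estimate weights by population shares:
  0.22×32.6 + 0.48×50.1 + 0.3×48.9 = 45.89%

45.9%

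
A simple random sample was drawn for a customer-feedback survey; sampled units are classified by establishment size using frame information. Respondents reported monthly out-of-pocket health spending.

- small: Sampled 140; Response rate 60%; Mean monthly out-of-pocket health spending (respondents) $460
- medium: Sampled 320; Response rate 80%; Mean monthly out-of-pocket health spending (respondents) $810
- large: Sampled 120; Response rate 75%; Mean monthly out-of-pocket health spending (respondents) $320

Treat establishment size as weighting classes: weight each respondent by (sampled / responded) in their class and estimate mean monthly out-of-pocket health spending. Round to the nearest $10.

$620

With weight = n_sampled/n_responded per class, the weighted class total is n_sampled:
  small: 140 × 460 = 64,400
  medium: 320 × 810 = 259,200
  large: 120 × 320 = 38,400
Adjusted estimate = 362,000 / 580 = 624.138 → $620.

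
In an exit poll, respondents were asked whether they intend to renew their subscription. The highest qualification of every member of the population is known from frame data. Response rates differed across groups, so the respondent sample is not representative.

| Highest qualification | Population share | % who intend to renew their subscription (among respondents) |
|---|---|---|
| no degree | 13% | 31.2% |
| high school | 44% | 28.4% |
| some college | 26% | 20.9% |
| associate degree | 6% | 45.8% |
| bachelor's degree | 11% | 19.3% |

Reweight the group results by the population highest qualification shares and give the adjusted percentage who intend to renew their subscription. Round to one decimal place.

26.9%

Each cell contributes population-share × respondent value:
  no degree: 0.13 × 31.2 = 4.056
  high school: 0.44 × 28.4 = 12.496
  some college: 0.26 × 20.9 = 5.434
  associate degree: 0.06 × 45.8 = 2.748
  bachelor's degree: 0.11 × 19.3 = 2.123
Post-stratified estimate = 26.857 → 26.9%.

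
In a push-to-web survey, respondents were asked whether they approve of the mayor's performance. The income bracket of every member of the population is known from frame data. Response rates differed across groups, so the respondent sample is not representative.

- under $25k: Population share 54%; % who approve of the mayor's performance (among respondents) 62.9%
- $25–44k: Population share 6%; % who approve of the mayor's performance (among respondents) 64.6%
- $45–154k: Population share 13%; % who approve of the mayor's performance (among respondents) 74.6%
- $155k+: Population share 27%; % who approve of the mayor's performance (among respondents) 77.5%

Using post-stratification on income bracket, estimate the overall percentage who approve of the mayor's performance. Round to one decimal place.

68.5%

Reweight to the known income bracket distribution:
  under $25k: 0.54 × 62.9 = 33.966
  $25–44k: 0.06 × 64.6 = 3.876
  $45–154k: 0.13 × 74.6 = 9.698
  $155k+: 0.27 × 77.5 = 20.925
Post-stratified estimate = 68.465 → 68.5%.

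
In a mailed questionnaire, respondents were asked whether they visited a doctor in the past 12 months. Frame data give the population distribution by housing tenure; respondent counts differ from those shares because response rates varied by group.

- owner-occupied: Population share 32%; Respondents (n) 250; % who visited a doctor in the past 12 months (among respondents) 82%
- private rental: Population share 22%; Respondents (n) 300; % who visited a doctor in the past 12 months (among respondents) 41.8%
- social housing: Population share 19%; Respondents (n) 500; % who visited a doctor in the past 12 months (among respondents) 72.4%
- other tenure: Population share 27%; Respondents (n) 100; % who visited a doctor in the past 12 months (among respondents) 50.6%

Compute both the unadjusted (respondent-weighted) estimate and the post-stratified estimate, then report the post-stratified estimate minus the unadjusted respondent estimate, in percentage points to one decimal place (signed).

-1.8 percentage points

Naive respondent-only estimate (weights = respondent counts):
  (250/1150)×82 + (300/1150)×41.8 + (500/1150)×72.4 + (100/1150)×50.6 = 64.6087%
Post-stratified estimate weights by population shares:
  0.32×82 + 0.22×41.8 + 0.19×72.4 + 0.27×50.6 = 62.854%
Difference = 62.854 − 64.6087 = -1.7547 pp.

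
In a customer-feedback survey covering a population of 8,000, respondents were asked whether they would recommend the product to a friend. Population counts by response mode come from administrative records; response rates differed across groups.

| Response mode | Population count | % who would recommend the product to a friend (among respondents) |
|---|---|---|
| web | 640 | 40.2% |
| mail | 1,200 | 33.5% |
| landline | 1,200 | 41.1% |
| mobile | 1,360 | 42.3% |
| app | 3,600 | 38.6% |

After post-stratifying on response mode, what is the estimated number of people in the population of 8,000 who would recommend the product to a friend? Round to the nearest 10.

3,120

Apply each group's respondent rate to its population count:
  web: 640 × 40.2% = 257.28
  mail: 1,200 × 33.5% = 402
  landline: 1,200 × 41.1% = 493.2
  mobile: 1,360 × 42.3% = 575.28
  app: 3,600 × 38.6% = 1389.6
Estimated total = 3117.36 → 3,120.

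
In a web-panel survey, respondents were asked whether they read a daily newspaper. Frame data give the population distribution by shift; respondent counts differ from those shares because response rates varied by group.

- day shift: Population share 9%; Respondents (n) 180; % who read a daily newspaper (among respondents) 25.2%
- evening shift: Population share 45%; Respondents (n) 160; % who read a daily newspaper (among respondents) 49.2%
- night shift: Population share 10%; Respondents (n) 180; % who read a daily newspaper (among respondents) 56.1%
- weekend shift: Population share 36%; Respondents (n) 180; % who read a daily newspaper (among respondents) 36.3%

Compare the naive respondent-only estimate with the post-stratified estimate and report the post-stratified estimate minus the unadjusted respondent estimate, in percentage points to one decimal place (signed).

Naive respondent-only estimate (weights = respondent counts):
  (180/700)×25.2 + (160/700)×49.2 + (180/700)×56.1 + (180/700)×36.3 = 41.4857%
Post-stratifying to population shares instead:
  0.09×25.2 + 0.45×49.2 + 0.1×56.1 + 0.36×36.3 = 43.086%
Difference = 43.086 − 41.4857 = 1.6003 pp.

+1.6 percentage points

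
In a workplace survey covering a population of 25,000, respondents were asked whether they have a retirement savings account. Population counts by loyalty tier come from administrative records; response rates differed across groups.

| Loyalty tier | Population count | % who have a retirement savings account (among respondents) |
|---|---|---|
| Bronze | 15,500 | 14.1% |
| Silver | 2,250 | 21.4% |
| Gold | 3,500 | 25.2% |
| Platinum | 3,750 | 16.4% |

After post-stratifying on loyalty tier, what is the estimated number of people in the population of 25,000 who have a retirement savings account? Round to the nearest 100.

Estimated count per cell = population count × respondent percentage:
  Bronze: 15,500 × 14.1% = 2185.5
  Silver: 2,250 × 21.4% = 481.5
  Gold: 3,500 × 25.2% = 882
  Platinum: 3,750 × 16.4% = 615
Estimated total = 4164 → 4,200.

4,200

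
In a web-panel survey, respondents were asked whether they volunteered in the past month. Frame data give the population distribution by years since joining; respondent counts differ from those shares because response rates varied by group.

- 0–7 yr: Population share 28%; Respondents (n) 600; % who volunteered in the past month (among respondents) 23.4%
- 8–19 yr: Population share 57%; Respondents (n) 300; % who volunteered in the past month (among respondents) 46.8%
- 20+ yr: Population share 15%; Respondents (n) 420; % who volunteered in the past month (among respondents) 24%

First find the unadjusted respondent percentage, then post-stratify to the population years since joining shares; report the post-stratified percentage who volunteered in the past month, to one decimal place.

36.8%

Unadjusted (pooled respondent) estimate weights by respondent counts:
  (600/1320)×23.4 + (300/1320)×46.8 + (420/1320)×24 = 28.9091%
Post-stratifying to population shares instead:
  0.28×23.4 + 0.57×46.8 + 0.15×24 = 36.828%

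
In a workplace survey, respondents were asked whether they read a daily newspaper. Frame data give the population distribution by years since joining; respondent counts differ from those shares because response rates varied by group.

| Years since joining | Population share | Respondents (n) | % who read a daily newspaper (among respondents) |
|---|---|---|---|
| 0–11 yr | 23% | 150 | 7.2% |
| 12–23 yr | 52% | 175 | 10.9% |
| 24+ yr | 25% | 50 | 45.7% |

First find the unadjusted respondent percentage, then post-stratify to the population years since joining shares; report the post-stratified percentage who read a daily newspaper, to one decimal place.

Without adjustment, the pooled respondent share is:
  (150/375)×7.2 + (175/375)×10.9 + (50/375)×45.7 = 14.06%
Post-stratified estimate weights by population shares:
  0.23×7.2 + 0.52×10.9 + 0.25×45.7 = 18.749%

18.7%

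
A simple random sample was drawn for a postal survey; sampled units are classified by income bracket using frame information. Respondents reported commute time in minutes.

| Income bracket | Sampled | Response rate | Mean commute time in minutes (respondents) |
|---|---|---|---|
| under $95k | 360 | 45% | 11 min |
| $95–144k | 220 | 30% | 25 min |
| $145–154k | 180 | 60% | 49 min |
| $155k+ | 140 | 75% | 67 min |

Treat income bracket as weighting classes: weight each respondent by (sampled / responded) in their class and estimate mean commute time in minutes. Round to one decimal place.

Each respondent's weight = sampled/responded in their class; summing within a class gives n_sampled, so:
  under $95k: 360 × 11 = 3960
  $95–144k: 220 × 25 = 5500
  $145–154k: 180 × 49 = 8820
  $155k+: 140 × 67 = 9380
Adjusted estimate = 27,660 / 900 = 30.7333 → 30.7.

30.7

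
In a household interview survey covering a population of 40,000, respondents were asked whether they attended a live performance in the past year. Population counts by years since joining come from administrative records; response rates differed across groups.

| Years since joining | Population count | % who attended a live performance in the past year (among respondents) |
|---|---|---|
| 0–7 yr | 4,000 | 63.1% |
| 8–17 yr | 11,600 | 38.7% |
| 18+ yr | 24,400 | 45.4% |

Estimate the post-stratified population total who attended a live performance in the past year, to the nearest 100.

Apply each group's respondent rate to its population count:
  0–7 yr: 4,000 × 63.1% = 2524
  8–17 yr: 11,600 × 38.7% = 4489.2
  18+ yr: 24,400 × 45.4% = 11077.6
Estimated total = 18090.8 → 18,100.

18,100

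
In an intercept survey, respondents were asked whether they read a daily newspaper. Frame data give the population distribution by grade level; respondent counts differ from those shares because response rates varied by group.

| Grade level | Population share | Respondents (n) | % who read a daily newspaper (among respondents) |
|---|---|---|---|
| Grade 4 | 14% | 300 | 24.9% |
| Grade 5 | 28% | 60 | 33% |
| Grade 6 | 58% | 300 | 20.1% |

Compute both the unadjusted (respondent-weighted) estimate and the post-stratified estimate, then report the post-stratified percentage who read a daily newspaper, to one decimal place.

24.4%

Naive respondent-only estimate (weights = respondent counts):
  (300/660)×24.9 + (60/660)×33 + (300/660)×20.1 = 23.4545%
Post-stratified estimate weights by population shares:
  0.14×24.9 + 0.28×33 + 0.58×20.1 = 24.384%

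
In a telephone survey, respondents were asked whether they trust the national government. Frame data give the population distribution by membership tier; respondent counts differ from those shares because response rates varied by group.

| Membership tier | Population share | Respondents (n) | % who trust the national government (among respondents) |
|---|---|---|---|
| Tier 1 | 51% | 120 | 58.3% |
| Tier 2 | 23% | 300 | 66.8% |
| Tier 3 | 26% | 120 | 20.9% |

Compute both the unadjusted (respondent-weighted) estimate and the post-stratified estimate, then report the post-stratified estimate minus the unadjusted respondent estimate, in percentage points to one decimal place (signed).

Without adjustment, the pooled respondent share is:
  (120/540)×58.3 + (300/540)×66.8 + (120/540)×20.9 = 54.7111%
Post-stratified estimate weights by population shares:
  0.51×58.3 + 0.23×66.8 + 0.26×20.9 = 50.531%
Difference = 50.531 − 54.7111 = -4.1801 pp.

-4.2 percentage points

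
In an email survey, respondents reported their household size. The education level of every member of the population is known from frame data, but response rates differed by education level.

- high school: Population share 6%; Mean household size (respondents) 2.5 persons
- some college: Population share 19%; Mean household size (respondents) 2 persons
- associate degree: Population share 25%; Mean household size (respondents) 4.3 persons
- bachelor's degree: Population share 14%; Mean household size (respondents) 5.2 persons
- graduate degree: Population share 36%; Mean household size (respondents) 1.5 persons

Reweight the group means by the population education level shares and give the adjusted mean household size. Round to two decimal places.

Weight each group's respondent value by its population share:
  high school: 0.06 × 2.5 = 0.15
  some college: 0.19 × 2 = 0.38
  associate degree: 0.25 × 4.3 = 1.075
  bachelor's degree: 0.14 × 5.2 = 0.728
  graduate degree: 0.36 × 1.5 = 0.54
Post-stratified estimate = 2.873 → 2.87.

2.87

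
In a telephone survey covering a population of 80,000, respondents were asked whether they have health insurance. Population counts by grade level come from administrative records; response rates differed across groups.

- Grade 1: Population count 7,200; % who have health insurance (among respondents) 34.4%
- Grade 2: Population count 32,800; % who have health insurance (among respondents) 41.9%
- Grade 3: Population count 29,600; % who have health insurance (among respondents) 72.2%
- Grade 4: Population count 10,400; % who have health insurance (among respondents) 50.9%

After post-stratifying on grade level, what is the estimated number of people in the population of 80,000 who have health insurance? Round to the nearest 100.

42,900

Each cell contributes its population count × the respondent rate:
  Grade 1: 7,200 × 34.4% = 2476.8
  Grade 2: 32,800 × 41.9% = 13743.2
  Grade 3: 29,600 × 72.2% = 21371.2
  Grade 4: 10,400 × 50.9% = 5293.6
Estimated total = 42884.8 → 42,900.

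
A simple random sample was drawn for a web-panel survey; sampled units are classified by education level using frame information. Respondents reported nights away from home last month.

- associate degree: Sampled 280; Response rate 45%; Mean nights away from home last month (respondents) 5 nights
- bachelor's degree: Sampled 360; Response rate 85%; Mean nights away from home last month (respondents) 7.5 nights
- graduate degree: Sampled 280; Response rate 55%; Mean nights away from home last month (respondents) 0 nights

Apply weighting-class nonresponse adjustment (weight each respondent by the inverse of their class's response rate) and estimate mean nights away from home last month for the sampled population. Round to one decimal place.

4.5

Weighting each respondent by the inverse class response rate inflates each class back to its sampled size, so the class weight is n_sampled:
  associate degree: 280 × 5 = 1400
  bachelor's degree: 360 × 7.5 = 2700
  graduate degree: 280 × 0 = 0
Adjusted estimate = 4100 / 920 = 4.45652 → 4.5.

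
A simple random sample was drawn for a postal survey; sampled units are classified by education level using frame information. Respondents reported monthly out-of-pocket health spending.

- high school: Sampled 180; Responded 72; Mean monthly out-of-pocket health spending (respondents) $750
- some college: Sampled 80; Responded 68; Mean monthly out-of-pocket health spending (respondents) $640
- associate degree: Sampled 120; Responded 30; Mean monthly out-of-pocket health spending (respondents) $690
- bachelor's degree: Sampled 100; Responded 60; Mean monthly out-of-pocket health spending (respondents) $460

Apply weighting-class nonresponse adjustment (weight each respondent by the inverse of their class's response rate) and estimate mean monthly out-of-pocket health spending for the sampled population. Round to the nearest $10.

Class response rates: high school 72/180 = 40%, some college 68/80 = 85%, associate degree 30/120 = 25%, bachelor's degree 60/100 = 60%.
Inverse-response-rate weighting restores each class to its sampled count, so class totals weight by n_sampled:
  high school: 180 × 750 = 135,000
  some college: 80 × 640 = 51,200
  associate degree: 120 × 690 = 82,800
  bachelor's degree: 100 × 460 = 46,000
Adjusted estimate = 315,000 / 480 = 656.25 → $660.

$660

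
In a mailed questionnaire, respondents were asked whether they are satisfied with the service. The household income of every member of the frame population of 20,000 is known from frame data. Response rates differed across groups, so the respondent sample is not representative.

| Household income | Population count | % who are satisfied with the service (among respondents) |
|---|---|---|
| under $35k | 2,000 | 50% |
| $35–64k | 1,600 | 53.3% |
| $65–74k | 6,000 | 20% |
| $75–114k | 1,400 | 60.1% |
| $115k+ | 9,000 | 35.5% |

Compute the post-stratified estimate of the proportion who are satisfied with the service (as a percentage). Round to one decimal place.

Each cell contributes population-share × respondent value:
  under $35k: (2,000/20,000) × 50 = 5
  $35–64k: (1,600/20,000) × 53.3 = 4.264
  $65–74k: (6,000/20,000) × 20 = 6
  $75–114k: (1,400/20,000) × 60.1 = 4.207
  $115k+: (9,000/20,000) × 35.5 = 15.975
Post-stratified estimate = 35.446 → 35.4%.

35.4%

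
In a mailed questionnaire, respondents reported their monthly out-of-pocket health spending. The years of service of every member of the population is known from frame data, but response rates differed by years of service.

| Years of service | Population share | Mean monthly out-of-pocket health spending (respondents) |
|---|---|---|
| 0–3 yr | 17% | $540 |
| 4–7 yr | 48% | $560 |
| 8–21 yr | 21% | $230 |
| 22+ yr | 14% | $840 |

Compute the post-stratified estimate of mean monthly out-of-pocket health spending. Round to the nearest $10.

Post-stratification weights by population share, not respondent share:
  0–3 yr: 0.17 × 540 = 91.8
  4–7 yr: 0.48 × 560 = 268.8
  8–21 yr: 0.21 × 230 = 48.3
  22+ yr: 0.14 × 840 = 117.6
Post-stratified estimate = 526.5 → $530.

$530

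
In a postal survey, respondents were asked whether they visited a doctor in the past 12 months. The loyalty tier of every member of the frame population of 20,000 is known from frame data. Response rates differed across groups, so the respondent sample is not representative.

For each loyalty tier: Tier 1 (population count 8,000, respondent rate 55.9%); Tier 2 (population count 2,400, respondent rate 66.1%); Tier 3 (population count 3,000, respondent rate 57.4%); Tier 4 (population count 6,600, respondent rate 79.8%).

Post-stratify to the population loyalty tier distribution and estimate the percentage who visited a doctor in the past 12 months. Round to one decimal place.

Each cell contributes population-share × respondent value:
  Tier 1: (8,000/20,000) × 55.9 = 22.36
  Tier 2: (2,400/20,000) × 66.1 = 7.932
  Tier 3: (3,000/20,000) × 57.4 = 8.61
  Tier 4: (6,600/20,000) × 79.8 = 26.334
Post-stratified estimate = 65.236 → 65.2%.

65.2%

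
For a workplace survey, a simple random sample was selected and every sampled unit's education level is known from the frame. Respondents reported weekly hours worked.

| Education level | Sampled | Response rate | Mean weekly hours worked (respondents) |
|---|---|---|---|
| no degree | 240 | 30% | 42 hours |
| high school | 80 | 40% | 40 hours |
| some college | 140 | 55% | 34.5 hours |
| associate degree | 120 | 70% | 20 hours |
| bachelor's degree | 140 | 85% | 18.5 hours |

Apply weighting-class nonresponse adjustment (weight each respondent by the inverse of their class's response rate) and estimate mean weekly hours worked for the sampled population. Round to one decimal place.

With weight = n_sampled/n_responded per class, the weighted class total is n_sampled:
  no degree: 240 × 42 = 10,080
  high school: 80 × 40 = 3200
  some college: 140 × 34.5 = 4830
  associate degree: 120 × 20 = 2400
  bachelor's degree: 140 × 18.5 = 2590
Adjusted estimate = 23,100 / 720 = 32.0833 → 32.1.

32.1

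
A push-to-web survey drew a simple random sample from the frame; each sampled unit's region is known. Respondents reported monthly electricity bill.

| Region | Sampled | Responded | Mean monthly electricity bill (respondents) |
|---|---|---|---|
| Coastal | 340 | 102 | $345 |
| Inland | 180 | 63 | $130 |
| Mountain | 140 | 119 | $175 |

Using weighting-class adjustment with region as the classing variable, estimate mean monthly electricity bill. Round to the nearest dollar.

Response rates by class: Coastal 102/340 = 30%, Inland 63/180 = 35%, Mountain 119/140 = 85%.
Inverse-response-rate weighting restores each class to its sampled count, so class totals weight by n_sampled:
  Coastal: 340 × 345 = 117,300
  Inland: 180 × 130 = 23,400
  Mountain: 140 × 175 = 24,500
Adjusted estimate = 165,200 / 660 = 250.303 → $250.

$250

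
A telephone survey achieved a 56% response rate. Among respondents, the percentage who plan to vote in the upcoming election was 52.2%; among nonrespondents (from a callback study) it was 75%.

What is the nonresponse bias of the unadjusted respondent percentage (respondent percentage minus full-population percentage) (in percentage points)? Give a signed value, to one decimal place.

-10.0 percentage points

Nonresponse fraction = 1 − 0.56 = 0.44.
Bias = (nonresponse fraction) × (respondent percentage − nonrespondent percentage)
     = 0.44 × (52.2 − 75) = 0.44 × -22.8 = -10.032.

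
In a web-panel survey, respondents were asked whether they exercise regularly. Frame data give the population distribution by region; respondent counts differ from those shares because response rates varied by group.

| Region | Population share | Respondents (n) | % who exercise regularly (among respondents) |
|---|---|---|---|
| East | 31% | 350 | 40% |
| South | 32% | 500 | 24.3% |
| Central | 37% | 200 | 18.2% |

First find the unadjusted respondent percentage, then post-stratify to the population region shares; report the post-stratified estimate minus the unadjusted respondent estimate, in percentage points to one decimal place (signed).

Without adjustment, the pooled respondent share is:
  (350/1050)×40 + (500/1050)×24.3 + (200/1050)×18.2 = 28.3714%
Post-stratified estimate weights by population shares:
  0.31×40 + 0.32×24.3 + 0.37×18.2 = 26.91%
Difference = 26.91 − 28.3714 = -1.4614 pp.

-1.5 percentage points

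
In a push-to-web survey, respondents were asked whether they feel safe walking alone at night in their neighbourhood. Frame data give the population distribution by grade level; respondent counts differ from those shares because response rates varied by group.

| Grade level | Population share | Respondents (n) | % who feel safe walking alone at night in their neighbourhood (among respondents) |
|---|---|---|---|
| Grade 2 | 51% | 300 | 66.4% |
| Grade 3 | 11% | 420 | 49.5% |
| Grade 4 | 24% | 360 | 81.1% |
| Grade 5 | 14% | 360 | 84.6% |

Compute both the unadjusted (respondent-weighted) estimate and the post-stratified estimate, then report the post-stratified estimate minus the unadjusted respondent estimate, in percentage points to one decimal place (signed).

+0.9 percentage points

Without adjustment, the pooled respondent share is:
  (300/1440)×66.4 + (420/1440)×49.5 + (360/1440)×81.1 + (360/1440)×84.6 = 69.6958%
Post-stratifying to population shares instead:
  0.51×66.4 + 0.11×49.5 + 0.24×81.1 + 0.14×84.6 = 70.617%
Difference = 70.617 − 69.6958 = 0.9212 pp.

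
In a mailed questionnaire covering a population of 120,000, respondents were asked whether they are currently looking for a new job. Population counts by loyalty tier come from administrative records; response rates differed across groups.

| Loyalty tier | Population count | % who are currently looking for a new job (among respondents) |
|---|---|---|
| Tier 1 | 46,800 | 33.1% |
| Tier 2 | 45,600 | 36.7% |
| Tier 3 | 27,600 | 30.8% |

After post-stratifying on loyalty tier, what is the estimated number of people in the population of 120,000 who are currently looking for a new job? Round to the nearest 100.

40,700

Each cell contributes its population count × the respondent rate:
  Tier 1: 46,800 × 33.1% = 15490.8
  Tier 2: 45,600 × 36.7% = 16735.2
  Tier 3: 27,600 × 30.8% = 8500.8
Estimated total = 40726.8 → 40,700.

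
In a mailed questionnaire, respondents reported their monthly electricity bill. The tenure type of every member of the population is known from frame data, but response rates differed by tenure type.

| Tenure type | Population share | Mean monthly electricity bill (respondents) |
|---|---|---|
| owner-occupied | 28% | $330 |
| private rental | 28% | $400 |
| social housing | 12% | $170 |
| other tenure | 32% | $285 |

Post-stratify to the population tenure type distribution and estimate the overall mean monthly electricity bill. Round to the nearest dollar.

Post-stratification weights by population share, not respondent share:
  owner-occupied: 0.28 × 330 = 92.4
  private rental: 0.28 × 400 = 112
  social housing: 0.12 × 170 = 20.4
  other tenure: 0.32 × 285 = 91.2
Post-stratified estimate = 316 → $316.

$316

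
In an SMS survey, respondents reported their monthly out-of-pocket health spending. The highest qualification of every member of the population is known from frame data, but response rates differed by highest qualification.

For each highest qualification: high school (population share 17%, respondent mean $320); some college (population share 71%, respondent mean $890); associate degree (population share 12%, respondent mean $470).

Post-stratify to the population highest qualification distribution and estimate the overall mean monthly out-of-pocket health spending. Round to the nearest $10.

Post-stratification weights by population share, not respondent share:
  high school: 0.17 × 320 = 54.4
  some college: 0.71 × 890 = 631.9
  associate degree: 0.12 × 470 = 56.4
Post-stratified estimate = 742.7 → $740.

$740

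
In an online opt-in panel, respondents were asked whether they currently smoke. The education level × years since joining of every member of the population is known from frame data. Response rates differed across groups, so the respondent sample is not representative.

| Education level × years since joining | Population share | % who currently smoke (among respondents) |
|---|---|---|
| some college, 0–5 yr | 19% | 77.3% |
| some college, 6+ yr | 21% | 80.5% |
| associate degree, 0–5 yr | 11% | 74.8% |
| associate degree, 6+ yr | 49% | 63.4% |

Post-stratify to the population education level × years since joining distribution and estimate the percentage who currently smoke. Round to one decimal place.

Weight each group's respondent value by its population share:
  some college, 0–5 yr: 0.19 × 77.3 = 14.687
  some college, 6+ yr: 0.21 × 80.5 = 16.905
  associate degree, 0–5 yr: 0.11 × 74.8 = 8.228
  associate degree, 6+ yr: 0.49 × 63.4 = 31.066
Post-stratified estimate = 70.886 → 70.9%.

70.9%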